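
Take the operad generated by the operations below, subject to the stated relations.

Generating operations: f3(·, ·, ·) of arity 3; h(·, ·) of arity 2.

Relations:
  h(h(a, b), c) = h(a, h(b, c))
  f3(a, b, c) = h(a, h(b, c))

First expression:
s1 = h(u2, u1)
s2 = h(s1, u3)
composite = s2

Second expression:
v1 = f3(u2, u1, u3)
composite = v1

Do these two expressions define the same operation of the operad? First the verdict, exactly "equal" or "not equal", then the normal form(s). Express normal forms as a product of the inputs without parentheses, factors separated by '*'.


equal; the common form is u2 * u1 * u3

The first expression reduces to u2 * u1 * u3
The second expression reduces to u2 * u1 * u3
Identical normal forms: equal.


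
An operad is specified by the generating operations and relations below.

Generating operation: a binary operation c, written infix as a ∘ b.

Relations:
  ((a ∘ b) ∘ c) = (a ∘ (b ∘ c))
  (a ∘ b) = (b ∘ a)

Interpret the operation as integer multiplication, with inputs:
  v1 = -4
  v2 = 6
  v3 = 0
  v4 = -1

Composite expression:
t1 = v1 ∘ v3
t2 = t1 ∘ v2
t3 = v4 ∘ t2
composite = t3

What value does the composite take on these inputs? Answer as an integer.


0

(v1 ∘ v3) = 0
((v1 ∘ v3) ∘ v2) = 0
(v4 ∘ ((v1 ∘ v3) ∘ v2)) = 0


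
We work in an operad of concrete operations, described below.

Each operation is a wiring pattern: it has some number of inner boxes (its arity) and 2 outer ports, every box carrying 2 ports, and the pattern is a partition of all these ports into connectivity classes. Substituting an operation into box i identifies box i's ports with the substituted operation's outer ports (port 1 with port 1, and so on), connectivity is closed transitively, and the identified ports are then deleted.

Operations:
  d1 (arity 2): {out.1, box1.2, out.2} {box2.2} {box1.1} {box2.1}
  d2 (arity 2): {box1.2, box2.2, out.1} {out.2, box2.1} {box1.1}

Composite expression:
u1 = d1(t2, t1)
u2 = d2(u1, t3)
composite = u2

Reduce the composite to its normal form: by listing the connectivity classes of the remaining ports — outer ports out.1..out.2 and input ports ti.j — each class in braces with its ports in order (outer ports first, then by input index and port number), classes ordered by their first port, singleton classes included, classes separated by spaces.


{out.1, t2.2, t3.2} {out.2, t3.1} {t1.1} {t1.2} {t2.1}

Treat the ports identified at d2 as solder joints: merge, then drop.
composing d1 on (t2, t1), with out.j its own outer ports: {out.1, out.2, t2.2} {t1.1} {t1.2} {t2.1}
composing d2 on (t2, t1, t3), with out.j its own outer ports: {out.1, t2.2, t3.2} {out.2, t3.1} {t1.1} {t1.2} {t2.1}


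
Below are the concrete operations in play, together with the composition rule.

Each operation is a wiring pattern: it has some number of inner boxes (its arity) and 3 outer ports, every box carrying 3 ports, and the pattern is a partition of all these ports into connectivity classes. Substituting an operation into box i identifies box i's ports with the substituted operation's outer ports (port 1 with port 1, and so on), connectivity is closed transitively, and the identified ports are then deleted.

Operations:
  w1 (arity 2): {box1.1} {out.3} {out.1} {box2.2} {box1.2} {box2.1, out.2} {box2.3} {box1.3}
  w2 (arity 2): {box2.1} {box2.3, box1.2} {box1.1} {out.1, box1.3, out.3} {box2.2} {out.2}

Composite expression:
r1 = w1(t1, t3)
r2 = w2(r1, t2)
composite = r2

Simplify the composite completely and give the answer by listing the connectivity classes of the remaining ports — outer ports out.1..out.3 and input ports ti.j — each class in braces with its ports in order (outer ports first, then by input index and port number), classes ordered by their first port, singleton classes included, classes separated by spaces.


{out.1, out.3} {out.2} {t1.1} {t1.2} {t1.3} {t2.1} {t2.2} {t2.3, t3.1} {t3.2} {t3.3}

Treat the ports identified at w2 as solder joints: merge, then drop.
through w1, on inputs (t1, t3): {out.1} {out.2, t3.1} {out.3} {t1.1} {t1.2} {t1.3} {t3.2} {t3.3} (out.j = stage outer ports)
through w2, on inputs (t1, t3, t2): {out.1, out.3} {out.2} {t1.1} {t1.2} {t1.3} {t2.1} {t2.2} {t2.3, t3.1} {t3.2} {t3.3} (out.j = stage outer ports)


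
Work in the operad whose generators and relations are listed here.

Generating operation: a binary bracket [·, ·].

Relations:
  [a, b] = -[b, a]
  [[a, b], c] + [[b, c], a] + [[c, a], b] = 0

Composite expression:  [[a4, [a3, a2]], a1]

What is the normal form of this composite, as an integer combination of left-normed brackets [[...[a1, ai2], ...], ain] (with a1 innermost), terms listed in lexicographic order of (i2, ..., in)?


-[[[a1, a2], a3], a4] + [[[a1, a3], a2], a4] + [[[a1, a4], a2], a3] - [[[a1, a4], a3], a2]

A multilinear Lie element is pinned by a1-initial words (a1 innermost).
Composite bracket: [[a4, [a3, a2]], a1]
Each bracket splits as ab - ba, giving 8 signed words (2^3 = 8).
The a1-initial words carry the normal form:
  sign of a1a2a3a4 is -1, so it contributes -[[[a1, a2], a3], a4]
  sign of a1a3a2a4 is +1, so it contributes +[[[a1, a3], a2], a4]
  sign of a1a4a2a3 is +1, so it contributes +[[[a1, a4], a2], a3]
  sign of a1a4a3a2 is -1, so it contributes -[[[a1, a4], a3], a2]


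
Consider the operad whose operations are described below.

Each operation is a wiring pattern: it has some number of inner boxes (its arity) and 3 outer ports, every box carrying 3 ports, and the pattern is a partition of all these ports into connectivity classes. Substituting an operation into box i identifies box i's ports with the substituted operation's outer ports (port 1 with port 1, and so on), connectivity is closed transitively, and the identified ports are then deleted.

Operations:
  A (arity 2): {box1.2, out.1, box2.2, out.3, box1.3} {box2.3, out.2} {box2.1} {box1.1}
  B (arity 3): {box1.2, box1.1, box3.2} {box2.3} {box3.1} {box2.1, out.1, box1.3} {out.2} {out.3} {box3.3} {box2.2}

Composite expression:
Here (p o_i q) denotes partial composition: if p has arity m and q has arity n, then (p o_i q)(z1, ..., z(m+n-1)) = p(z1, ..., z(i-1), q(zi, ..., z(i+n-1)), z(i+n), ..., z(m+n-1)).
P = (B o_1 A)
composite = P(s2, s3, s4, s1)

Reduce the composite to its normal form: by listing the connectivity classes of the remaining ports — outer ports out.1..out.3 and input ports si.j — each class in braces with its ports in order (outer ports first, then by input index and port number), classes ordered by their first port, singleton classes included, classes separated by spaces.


{out.1, s1.2, s2.2, s2.3, s3.2, s3.3, s4.1} {out.2} {out.3} {s1.1} {s1.3} {s2.1} {s3.1} {s4.2} {s4.3}

Reachability decides: close wires over B-identified ports.
stage A: inputs (s2, s3), connectivity {out.1, out.3, s2.2, s2.3, s3.2} {out.2, s3.3} {s2.1} {s3.1}, out.j its boundary
stage B: inputs (s2, s3, s4, s1), connectivity {out.1, s1.2, s2.2, s2.3, s3.2, s3.3, s4.1} {out.2} {out.3} {s1.1} {s1.3} {s2.1} {s3.1} {s4.2} {s4.3}, out.j its boundary


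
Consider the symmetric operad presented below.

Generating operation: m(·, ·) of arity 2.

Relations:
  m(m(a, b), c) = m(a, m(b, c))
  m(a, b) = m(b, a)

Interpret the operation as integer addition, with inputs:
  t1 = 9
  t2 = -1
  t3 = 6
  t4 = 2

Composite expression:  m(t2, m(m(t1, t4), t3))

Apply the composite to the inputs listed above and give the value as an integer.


16

m(t1, t4) = 11
m(m(t1, t4), t3) = 17
m(t2, m(m(t1, t4), t3)) = 16


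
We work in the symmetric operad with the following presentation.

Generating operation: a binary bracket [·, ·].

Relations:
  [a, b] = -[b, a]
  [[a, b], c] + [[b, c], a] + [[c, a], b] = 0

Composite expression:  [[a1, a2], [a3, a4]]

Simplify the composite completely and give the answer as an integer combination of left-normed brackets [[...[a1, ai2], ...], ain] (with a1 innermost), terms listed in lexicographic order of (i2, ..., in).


[[[a1, a2], a3], a4] - [[[a1, a2], a4], a3]

In the tensor algebra, words opening a1 carry the a1-anchored form.
Composite bracket: [[a1, a2], [a3, a4]]
Each bracket splits as ab - ba, giving 8 signed words (2^3 = 8).
Collect the words opening with a1:
  sign of a1a2a3a4 is +1, so it contributes +[[[a1, a2], a3], a4]
  sign of a1a2a4a3 is -1, so it contributes -[[[a1, a2], a4], a3]


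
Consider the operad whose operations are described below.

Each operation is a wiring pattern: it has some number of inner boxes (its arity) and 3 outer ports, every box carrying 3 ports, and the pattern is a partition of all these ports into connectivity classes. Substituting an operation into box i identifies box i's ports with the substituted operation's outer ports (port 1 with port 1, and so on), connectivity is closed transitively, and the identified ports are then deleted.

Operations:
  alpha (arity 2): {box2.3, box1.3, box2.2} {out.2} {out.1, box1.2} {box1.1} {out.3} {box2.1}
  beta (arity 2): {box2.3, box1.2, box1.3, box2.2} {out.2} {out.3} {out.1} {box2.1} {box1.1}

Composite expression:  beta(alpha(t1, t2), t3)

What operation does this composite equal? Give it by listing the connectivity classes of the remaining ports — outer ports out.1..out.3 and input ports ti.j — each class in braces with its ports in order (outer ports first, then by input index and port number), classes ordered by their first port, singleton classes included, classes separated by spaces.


{out.1} {out.2} {out.3} {t1.1} {t1.2} {t1.3, t2.2, t2.3} {t2.1} {t3.1} {t3.2, t3.3}

Substituting into beta glues patterns; closure does the rest.
alpha over (t1, t2) gives {out.1, t1.2} {out.2} {out.3} {t1.1} {t1.3, t2.2, t2.3} {t2.1}, out.j being that stage's outer ports
beta over (t1, t2, t3) gives {out.1} {out.2} {out.3} {t1.1} {t1.2} {t1.3, t2.2, t2.3} {t2.1} {t3.1} {t3.2, t3.3}, out.j being that stage's outer ports


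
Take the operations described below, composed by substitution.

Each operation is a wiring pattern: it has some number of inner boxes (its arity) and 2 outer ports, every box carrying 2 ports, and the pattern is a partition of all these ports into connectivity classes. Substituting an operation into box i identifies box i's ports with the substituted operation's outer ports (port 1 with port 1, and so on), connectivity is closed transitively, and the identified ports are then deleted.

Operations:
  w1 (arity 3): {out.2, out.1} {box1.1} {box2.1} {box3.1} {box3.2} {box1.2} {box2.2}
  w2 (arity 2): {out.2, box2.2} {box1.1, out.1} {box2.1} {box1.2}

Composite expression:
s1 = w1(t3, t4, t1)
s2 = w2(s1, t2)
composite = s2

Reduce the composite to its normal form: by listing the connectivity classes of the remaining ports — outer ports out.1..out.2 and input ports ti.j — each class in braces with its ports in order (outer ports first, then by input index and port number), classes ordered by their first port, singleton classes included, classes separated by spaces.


{out.1} {out.2, t2.2} {t1.1} {t1.2} {t2.1} {t3.1} {t3.2} {t4.1} {t4.2}

Two ports join when wires chain via w2-identified ports.
after w1, the pattern on (t3, t4, t1) reads {out.1, out.2} {t1.1} {t1.2} {t3.1} {t3.2} {t4.1} {t4.2} (out.j = its outer ports)
after w2, the pattern on (t3, t4, t1, t2) reads {out.1} {out.2, t2.2} {t1.1} {t1.2} {t2.1} {t3.1} {t3.2} {t4.1} {t4.2} (out.j = its outer ports)


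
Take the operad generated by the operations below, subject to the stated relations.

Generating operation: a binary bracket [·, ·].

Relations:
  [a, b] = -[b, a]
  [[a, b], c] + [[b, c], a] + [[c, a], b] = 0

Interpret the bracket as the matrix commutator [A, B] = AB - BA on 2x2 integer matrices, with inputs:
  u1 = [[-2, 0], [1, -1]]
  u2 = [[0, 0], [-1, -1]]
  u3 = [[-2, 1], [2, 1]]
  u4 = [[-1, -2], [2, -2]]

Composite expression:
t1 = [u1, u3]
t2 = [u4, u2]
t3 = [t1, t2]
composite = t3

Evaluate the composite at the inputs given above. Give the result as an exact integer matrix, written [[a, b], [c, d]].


[[-1, 0], [2, 1]]

[u1, u3] = [[-1, -1], [-1, 1]]
[u4, u2] = [[2, 2], [3, -2]]
[[u1, u3], [u4, u2]] = [[-1, 0], [2, 1]]


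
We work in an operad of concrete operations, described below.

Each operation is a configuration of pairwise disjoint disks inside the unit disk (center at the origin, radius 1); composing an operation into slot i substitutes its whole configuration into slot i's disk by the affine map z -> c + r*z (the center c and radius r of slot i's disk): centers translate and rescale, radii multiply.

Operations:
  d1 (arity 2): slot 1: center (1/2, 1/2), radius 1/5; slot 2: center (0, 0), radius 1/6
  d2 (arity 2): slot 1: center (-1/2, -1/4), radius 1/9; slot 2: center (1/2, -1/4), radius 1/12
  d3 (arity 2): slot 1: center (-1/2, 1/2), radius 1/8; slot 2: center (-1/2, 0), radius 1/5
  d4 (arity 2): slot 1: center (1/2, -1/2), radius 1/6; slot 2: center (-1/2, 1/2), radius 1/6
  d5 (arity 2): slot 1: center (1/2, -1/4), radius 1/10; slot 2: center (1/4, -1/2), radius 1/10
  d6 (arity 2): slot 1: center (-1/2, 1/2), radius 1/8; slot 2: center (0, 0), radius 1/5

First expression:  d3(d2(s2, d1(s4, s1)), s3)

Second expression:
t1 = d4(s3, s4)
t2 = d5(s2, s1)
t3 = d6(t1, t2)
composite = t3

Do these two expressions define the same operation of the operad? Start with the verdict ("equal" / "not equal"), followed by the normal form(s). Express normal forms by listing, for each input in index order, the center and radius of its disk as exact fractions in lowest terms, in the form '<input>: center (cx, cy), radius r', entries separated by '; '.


not equal; first: s1: center (-7/16, 15/32), radius 1/576; s2: center (-9/16, 15/32), radius 1/72; s3: center (-1/2, 0), radius 1/5; s4: center (-83/192, 91/192), radius 1/480; second: s1: center (1/20, -1/10), radius 1/50; s2: center (1/10, -1/20), radius 1/50; s3: center (-7/16, 7/16), radius 1/48; s4: center (-9/16, 9/16), radius 1/48

The first composite normalizes to s1: center (-7/16, 15/32), radius 1/576; s2: center (-9/16, 15/32), radius 1/72; s3: center (-1/2, 0), radius 1/5; s4: center (-83/192, 91/192), radius 1/480
The second composite normalizes to s1: center (1/20, -1/10), radius 1/50; s2: center (1/10, -1/20), radius 1/50; s3: center (-7/16, 7/16), radius 1/48; s4: center (-9/16, 9/16), radius 1/48
The normal forms differ: not equal.


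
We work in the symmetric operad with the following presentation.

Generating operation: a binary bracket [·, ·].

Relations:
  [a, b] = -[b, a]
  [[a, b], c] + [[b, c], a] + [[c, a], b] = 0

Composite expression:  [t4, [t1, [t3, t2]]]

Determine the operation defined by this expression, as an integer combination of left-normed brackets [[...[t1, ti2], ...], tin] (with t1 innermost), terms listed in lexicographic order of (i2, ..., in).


Antisymmetry and Jacobi reduce to t1-anchored left-normed brackets.
Composite bracket: [t4, [t1, [t3, t2]]]
Under [a, b] = ab - ba we get 8 signed associative words (2^3 = 8).
Coefficients come from the t1-initial words:
  sign of t1t2t3t4 is +1, so it contributes +[[[t1, t2], t3], t4]
  sign of t1t3t2t4 is -1, so it contributes -[[[t1, t3], t2], t4]

[[[t1, t2], t3], t4] - [[[t1, t3], t2], t4]


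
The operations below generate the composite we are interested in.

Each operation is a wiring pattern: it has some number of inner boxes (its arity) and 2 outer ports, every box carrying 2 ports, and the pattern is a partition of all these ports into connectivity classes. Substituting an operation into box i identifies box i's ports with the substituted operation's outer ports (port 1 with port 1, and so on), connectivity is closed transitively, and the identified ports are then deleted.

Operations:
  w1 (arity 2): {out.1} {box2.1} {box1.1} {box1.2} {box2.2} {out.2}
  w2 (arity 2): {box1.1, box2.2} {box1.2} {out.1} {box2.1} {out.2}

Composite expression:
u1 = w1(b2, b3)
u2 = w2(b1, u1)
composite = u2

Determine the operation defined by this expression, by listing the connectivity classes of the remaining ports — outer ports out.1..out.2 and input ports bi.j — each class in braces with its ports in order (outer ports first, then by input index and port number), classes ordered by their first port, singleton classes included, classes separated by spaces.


Treat the ports identified at w2 as solder joints: merge, then drop.
the subtree at w1 composes to {out.1} {out.2} {b2.1} {b2.2} {b3.1} {b3.2} on (b2, b3); out.j = own outer ports
the subtree at w2 composes to {out.1} {out.2} {b1.1} {b1.2} {b2.1} {b2.2} {b3.1} {b3.2} on (b1, b2, b3); out.j = own outer ports

{out.1} {out.2} {b1.1} {b1.2} {b2.1} {b2.2} {b3.1} {b3.2}


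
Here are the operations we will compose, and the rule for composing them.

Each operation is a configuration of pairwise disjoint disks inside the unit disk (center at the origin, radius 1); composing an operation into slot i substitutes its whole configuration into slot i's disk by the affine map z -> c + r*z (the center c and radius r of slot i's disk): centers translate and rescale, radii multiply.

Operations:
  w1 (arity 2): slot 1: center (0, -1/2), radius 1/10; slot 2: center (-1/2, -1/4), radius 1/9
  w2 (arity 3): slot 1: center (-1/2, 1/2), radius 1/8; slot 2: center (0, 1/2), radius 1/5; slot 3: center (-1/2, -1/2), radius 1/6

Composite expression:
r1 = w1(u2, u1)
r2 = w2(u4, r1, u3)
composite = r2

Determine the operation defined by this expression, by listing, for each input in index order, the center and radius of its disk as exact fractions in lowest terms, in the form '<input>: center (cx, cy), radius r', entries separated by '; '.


u1: center (-1/10, 9/20), radius 1/45; u2: center (0, 2/5), radius 1/50; u3: center (-1/2, -1/2), radius 1/6; u4: center (-1/2, 1/2), radius 1/8

Affine substitution under w2: radii multiply and u-centers shift.
for u4, the 1-step affine chain lands on center (-1/2, 1/2), radius 1/8
for u2, the 2-step affine chain lands on center (0, 2/5), radius 1/50
for u1, the 2-step affine chain lands on center (-1/10, 9/20), radius 1/45
for u3, the 1-step affine chain lands on center (-1/2, -1/2), radius 1/6


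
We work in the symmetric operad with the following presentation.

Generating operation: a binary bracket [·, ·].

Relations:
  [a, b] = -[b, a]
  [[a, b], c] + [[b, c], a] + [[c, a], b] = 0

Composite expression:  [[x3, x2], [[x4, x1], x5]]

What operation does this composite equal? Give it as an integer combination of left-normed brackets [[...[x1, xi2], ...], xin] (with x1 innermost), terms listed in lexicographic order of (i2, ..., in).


-[[[[x1, x4], x5], x2], x3] + [[[[x1, x4], x5], x3], x2]

Skip Jacobi rewriting: expand, keep x1-initial words, read off terms.
Composite bracket: [[x3, x2], [[x4, x1], x5]]
Expanding via [a, b] = ab - ba: 16 signed words (2^4 = 16).
Coefficients come from the x1-initial words:
  x1x4x5x2x3 (sign -1) contributes -[[[[x1, x4], x5], x2], x3]
  x1x4x5x3x2 (sign +1) contributes +[[[[x1, x4], x5], x3], x2]


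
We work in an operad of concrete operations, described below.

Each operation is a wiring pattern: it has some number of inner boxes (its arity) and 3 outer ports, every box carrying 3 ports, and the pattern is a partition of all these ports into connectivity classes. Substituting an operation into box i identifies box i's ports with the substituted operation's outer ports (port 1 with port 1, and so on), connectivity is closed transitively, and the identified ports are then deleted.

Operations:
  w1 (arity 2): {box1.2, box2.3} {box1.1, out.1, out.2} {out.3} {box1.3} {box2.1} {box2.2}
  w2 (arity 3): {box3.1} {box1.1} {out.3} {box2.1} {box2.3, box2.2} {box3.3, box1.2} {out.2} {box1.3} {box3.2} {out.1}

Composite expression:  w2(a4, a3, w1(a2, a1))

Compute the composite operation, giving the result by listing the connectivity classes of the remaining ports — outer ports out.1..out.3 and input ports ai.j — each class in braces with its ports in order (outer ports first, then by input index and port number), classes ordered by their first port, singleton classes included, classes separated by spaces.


{out.1} {out.2} {out.3} {a1.1} {a1.2} {a1.3, a2.2} {a2.1} {a2.3} {a3.1} {a3.2, a3.3} {a4.1} {a4.2} {a4.3}

Treat the ports identified at w2 as solder joints: merge, then drop.
through w1, on inputs (a2, a1): {out.1, out.2, a2.1} {out.3} {a1.1} {a1.2} {a1.3, a2.2} {a2.3} (out.j = stage outer ports)
through w2, on inputs (a4, a3, a2, a1): {out.1} {out.2} {out.3} {a1.1} {a1.2} {a1.3, a2.2} {a2.1} {a2.3} {a3.1} {a3.2, a3.3} {a4.1} {a4.2} {a4.3} (out.j = stage outer ports)


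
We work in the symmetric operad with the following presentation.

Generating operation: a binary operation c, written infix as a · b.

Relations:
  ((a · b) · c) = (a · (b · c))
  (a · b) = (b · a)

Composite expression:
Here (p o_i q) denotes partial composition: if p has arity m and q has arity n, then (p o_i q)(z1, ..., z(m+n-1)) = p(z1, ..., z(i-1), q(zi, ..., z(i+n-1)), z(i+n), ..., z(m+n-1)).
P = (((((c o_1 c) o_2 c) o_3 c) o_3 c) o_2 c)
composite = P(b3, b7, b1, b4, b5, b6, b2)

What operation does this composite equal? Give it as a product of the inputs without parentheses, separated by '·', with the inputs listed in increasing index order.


b1 · b2 · b3 · b4 · b5 · b6 · b7

Reordering under c is free, so list the b-inputs canonically.
(b7 · b1) linearizes to b7 · b1
(b4 · b5) linearizes to b4 · b5
((b4 · b5) · b6) linearizes to b4 · b5 · b6
((b7 · b1) · ((b4 · b5) · b6)) linearizes to b7 · b1 · b4 · b5 · b6
(b3 · ((b7 · b1) · ((b4 · b5) · b6))) linearizes to b3 · b7 · b1 · b4 · b5 · b6
((b3 · ((b7 · b1) · ((b4 · b5) · b6))) · b2) linearizes to b3 · b7 · b1 · b4 · b5 · b6 · b2
reordering the factors by index: b1 · b2 · b3 · b4 · b5 · b6 · b7


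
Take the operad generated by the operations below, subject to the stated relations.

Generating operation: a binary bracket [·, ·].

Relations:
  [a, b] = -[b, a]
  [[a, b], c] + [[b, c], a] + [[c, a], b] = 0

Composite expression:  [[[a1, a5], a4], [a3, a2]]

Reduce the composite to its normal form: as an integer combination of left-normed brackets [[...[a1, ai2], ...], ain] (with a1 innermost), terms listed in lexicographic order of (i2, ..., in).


-[[[[a1, a5], a4], a2], a3] + [[[[a1, a5], a4], a3], a2]


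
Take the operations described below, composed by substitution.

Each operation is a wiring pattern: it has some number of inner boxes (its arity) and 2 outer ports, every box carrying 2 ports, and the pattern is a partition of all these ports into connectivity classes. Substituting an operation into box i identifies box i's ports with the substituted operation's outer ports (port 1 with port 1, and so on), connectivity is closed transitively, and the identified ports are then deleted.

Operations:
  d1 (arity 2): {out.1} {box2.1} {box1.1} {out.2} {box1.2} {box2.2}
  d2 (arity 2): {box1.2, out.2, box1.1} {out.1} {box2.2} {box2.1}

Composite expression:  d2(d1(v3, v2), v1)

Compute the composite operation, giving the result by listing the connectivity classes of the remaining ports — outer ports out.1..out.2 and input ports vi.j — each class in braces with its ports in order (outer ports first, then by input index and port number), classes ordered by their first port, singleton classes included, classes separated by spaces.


{out.1} {out.2} {v1.1} {v1.2} {v2.1} {v2.2} {v3.1} {v3.2}


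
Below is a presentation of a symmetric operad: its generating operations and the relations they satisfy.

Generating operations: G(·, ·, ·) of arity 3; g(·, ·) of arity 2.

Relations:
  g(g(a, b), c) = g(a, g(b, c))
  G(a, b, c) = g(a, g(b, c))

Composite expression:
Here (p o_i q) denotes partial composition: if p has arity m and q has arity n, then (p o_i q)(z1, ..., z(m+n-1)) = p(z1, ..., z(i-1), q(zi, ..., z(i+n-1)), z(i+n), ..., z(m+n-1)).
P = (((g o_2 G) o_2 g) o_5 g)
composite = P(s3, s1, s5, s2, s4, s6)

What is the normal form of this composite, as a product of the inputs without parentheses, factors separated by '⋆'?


s3 ⋆ s1 ⋆ s5 ⋆ s2 ⋆ s4 ⋆ s6

All parenthesizations of g agree; list the s-inputs left to right.
g(s1, s5) reduces to s1 ⋆ s5
g(s4, s6) reduces to s4 ⋆ s6
G(g(s1, s5), s2, g(s4, s6)) reduces to s1 ⋆ s5 ⋆ s2 ⋆ s4 ⋆ s6
g(s3, G(g(s1, s5), s2, g(s4, s6))) reduces to s3 ⋆ s1 ⋆ s5 ⋆ s2 ⋆ s4 ⋆ s6


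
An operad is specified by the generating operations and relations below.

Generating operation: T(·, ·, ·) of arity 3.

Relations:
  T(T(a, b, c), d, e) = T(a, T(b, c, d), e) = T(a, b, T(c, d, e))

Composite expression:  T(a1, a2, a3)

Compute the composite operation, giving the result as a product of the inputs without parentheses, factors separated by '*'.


a1 * a2 * a3

Associativity of T dissolves the nesting; only the a-input order survives.
T(a1, a2, a3) collapses to a1 * a2 * a3


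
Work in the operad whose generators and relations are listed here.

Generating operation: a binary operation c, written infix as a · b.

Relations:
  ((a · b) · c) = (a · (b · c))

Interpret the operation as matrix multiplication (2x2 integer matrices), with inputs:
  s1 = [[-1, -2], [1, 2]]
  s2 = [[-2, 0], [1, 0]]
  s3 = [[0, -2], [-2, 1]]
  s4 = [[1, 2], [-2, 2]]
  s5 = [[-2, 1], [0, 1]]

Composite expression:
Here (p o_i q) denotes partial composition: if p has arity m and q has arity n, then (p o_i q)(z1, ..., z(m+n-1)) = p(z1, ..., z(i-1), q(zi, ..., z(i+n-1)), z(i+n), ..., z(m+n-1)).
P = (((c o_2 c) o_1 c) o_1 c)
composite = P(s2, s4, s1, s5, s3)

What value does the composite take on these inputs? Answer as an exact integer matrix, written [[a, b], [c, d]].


[[12, -14], [-6, 7]]


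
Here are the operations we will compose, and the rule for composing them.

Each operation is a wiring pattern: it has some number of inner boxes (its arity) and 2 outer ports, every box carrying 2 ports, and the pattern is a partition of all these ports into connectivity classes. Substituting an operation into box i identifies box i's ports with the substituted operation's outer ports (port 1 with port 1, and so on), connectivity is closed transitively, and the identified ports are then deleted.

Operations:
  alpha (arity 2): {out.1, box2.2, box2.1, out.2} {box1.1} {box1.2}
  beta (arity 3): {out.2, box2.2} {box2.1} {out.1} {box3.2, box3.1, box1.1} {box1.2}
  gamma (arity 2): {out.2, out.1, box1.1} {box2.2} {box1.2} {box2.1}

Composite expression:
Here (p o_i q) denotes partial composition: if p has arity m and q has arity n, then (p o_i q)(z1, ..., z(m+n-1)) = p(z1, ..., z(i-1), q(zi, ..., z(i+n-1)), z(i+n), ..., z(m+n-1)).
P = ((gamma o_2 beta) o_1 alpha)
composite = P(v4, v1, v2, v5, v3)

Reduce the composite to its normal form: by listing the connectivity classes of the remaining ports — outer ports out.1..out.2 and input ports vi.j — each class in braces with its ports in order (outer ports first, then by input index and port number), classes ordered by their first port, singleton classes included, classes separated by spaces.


{out.1, out.2, v1.1, v1.2} {v2.1, v3.1, v3.2} {v2.2} {v4.1} {v4.2} {v5.1} {v5.2}

Two ports join when wires chain via gamma-identified ports.
composing alpha on (v4, v1), with out.j its own outer ports: {out.1, out.2, v1.1, v1.2} {v4.1} {v4.2}
composing beta on (v2, v5, v3), with out.j its own outer ports: {out.1} {out.2, v5.2} {v2.1, v3.1, v3.2} {v2.2} {v5.1}
composing gamma on (v4, v1, v2, v5, v3), with out.j its own outer ports: {out.1, out.2, v1.1, v1.2} {v2.1, v3.1, v3.2} {v2.2} {v4.1} {v4.2} {v5.1} {v5.2}


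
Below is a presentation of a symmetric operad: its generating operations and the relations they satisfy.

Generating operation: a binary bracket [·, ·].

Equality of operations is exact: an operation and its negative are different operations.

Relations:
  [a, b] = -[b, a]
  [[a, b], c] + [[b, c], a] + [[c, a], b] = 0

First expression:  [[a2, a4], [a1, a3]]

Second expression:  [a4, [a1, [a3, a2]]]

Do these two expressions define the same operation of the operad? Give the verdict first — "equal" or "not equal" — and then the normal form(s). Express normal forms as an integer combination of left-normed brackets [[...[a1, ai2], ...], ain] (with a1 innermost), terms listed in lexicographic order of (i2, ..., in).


In normal form, the first expression is -[[[a1, a3], a2], a4] + [[[a1, a3], a4], a2]
In normal form, the second expression is [[[a1, a2], a3], a4] - [[[a1, a3], a2], a4]
The forms do not match — not equal.

not equal; first: -[[[a1, a3], a2], a4] + [[[a1, a3], a4], a2]; second: [[[a1, a2], a3], a4] - [[[a1, a3], a2], a4]


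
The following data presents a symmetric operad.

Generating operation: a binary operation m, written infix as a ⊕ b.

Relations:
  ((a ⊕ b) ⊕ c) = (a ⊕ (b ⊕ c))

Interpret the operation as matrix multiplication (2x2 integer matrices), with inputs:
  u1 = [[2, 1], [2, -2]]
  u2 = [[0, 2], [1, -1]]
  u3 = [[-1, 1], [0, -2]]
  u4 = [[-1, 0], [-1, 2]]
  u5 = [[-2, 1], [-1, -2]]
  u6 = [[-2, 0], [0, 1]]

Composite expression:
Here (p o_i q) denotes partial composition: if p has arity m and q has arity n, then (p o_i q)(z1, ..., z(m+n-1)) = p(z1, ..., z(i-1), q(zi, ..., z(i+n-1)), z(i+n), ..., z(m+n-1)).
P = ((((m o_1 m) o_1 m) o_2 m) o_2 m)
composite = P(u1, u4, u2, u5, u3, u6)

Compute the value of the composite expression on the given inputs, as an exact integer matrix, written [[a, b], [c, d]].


[[8, -32], [8, 28]]


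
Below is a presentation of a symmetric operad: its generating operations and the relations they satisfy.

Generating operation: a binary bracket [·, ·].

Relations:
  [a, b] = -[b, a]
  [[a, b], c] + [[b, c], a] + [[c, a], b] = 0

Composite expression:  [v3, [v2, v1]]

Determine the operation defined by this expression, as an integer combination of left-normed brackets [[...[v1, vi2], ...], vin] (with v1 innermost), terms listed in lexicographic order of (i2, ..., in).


[[v1, v2], v3]

Skip Jacobi rewriting: expand, keep v1-initial words, read off terms.
Composite bracket: [v3, [v2, v1]]
Applying ab - ba throughout gives 4 signed words (2^2 = 4).
Words beginning with v1 determine it all:
  v1v2v3 appears with sign +1, giving the term +[[v1, v2], v3]


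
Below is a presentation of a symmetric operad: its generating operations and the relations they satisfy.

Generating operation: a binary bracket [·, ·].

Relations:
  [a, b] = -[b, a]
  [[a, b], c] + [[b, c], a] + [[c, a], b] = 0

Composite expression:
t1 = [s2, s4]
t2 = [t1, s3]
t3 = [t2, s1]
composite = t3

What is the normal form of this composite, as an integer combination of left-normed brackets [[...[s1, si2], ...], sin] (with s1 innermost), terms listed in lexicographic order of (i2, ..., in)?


-[[[s1, s2], s4], s3] + [[[s1, s3], s2], s4] - [[[s1, s3], s4], s2] + [[[s1, s4], s2], s3]

Antisymmetry and Jacobi reduce to s1-anchored left-normed brackets.
Composite bracket: [[[s2, s4], s3], s1]
The bracket unfolds into 8 signed words via [a, b] = ab - ba (2^3 = 8).
Coefficients come from the s1-initial words:
  from s1s2s4s3, sign -1: term -[[[s1, s2], s4], s3]
  from s1s3s2s4, sign +1: term +[[[s1, s3], s2], s4]
  from s1s3s4s2, sign -1: term -[[[s1, s3], s4], s2]
  from s1s4s2s3, sign +1: term +[[[s1, s4], s2], s3]


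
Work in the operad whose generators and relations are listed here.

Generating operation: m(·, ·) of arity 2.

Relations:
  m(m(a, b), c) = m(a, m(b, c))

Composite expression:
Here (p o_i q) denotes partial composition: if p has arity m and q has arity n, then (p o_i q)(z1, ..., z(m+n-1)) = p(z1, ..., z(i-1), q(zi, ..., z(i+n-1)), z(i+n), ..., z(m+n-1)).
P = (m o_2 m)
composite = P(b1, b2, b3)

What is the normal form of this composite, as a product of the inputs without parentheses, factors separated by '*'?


b1 * b2 * b3

Key point: m is associative — brackets drop, the b-order remains.
m(b2, b3) reduces to b2 * b3
m(b1, m(b2, b3)) reduces to b1 * b2 * b3


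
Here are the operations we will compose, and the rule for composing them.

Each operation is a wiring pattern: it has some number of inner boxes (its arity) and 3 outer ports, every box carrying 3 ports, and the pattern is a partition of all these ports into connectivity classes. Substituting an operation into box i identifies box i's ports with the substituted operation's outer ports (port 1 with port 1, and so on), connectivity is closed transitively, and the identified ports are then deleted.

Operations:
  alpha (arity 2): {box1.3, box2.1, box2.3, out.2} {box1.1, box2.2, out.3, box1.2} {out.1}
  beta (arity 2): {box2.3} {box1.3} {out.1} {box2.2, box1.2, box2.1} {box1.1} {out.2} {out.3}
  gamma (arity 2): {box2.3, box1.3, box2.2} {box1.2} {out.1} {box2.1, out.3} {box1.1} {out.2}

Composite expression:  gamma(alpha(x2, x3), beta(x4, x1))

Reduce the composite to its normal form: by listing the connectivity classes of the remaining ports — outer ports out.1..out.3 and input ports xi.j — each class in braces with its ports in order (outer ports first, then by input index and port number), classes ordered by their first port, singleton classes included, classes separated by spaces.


{out.1} {out.2} {out.3} {x1.1, x1.2, x4.2} {x1.3} {x2.1, x2.2, x3.2} {x2.3, x3.1, x3.3} {x4.1} {x4.3}

After gluing at gamma, chains via deleted ports link the x-ports.
composing alpha on (x2, x3), with out.j its own outer ports: {out.1} {out.2, x2.3, x3.1, x3.3} {out.3, x2.1, x2.2, x3.2}
composing beta on (x4, x1), with out.j its own outer ports: {out.1} {out.2} {out.3} {x1.1, x1.2, x4.2} {x1.3} {x4.1} {x4.3}
composing gamma on (x2, x3, x4, x1), with out.j its own outer ports: {out.1} {out.2} {out.3} {x1.1, x1.2, x4.2} {x1.3} {x2.1, x2.2, x3.2} {x2.3, x3.1, x3.3} {x4.1} {x4.3}


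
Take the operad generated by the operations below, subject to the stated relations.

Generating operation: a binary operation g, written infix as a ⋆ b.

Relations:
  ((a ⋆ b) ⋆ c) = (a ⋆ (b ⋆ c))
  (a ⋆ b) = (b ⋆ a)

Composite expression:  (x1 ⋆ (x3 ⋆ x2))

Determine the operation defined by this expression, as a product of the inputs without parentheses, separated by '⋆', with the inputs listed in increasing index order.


x1 ⋆ x2 ⋆ x3

Key point: g commutes, so take the x-inputs in any fixed order.
(x3 ⋆ x2) spells out as x3 ⋆ x2
(x1 ⋆ (x3 ⋆ x2)) spells out as x1 ⋆ x3 ⋆ x2
rearranged into index order: x1 ⋆ x2 ⋆ x3


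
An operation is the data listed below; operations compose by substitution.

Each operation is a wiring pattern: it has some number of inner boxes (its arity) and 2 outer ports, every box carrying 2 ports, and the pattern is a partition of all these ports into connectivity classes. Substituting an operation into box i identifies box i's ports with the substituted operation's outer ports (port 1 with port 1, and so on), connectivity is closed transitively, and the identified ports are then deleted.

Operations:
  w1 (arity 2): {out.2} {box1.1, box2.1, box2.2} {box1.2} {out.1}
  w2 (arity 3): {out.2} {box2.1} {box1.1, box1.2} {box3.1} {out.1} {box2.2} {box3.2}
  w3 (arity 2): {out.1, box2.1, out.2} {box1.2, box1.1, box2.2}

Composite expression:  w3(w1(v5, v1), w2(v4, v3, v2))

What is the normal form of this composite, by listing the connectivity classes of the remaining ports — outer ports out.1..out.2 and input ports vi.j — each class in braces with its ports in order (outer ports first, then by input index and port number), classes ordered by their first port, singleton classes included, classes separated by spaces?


{out.1, out.2} {v1.1, v1.2, v5.1} {v2.1} {v2.2} {v3.1} {v3.2} {v4.1, v4.2} {v5.2}


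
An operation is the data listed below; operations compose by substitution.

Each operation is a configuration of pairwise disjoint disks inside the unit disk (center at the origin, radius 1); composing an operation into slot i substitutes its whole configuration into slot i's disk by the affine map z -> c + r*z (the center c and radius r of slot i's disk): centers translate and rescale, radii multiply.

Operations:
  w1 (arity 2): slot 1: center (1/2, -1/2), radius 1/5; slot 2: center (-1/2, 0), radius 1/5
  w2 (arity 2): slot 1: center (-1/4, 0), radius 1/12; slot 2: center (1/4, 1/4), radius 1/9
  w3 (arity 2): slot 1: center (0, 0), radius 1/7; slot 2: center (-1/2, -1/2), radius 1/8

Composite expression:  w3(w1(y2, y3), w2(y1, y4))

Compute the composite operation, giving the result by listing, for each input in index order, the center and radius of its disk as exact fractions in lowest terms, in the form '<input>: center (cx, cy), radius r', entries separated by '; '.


Each y-disk chains the slot maps above it in w3; radii multiply.
input y2: applying the 2 nested substitutions gives center (1/14, -1/14), radius 1/35
input y3: applying the 2 nested substitutions gives center (-1/14, 0), radius 1/35
input y1: applying the 2 nested substitutions gives center (-17/32, -1/2), radius 1/96
input y4: applying the 2 nested substitutions gives center (-15/32, -15/32), radius 1/72

y1: center (-17/32, -1/2), radius 1/96; y2: center (1/14, -1/14), radius 1/35; y3: center (-1/14, 0), radius 1/35; y4: center (-15/32, -15/32), radius 1/72


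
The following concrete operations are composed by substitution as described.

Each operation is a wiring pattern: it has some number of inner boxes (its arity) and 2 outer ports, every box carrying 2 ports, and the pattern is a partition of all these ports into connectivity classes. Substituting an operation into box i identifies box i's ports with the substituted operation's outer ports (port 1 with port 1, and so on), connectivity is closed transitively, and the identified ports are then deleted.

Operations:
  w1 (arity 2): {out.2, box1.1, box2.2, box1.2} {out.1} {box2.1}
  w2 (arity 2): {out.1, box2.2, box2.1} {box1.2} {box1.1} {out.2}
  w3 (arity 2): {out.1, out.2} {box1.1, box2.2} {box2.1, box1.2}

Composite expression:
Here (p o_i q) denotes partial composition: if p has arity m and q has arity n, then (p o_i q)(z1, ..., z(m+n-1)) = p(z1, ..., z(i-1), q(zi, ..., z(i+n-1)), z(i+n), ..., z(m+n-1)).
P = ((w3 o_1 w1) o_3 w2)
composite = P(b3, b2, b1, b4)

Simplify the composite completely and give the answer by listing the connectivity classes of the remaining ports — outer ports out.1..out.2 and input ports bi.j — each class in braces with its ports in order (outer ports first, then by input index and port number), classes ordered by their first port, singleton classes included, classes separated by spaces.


{out.1, out.2} {b1.1} {b1.2} {b2.1} {b2.2, b3.1, b3.2, b4.1, b4.2}


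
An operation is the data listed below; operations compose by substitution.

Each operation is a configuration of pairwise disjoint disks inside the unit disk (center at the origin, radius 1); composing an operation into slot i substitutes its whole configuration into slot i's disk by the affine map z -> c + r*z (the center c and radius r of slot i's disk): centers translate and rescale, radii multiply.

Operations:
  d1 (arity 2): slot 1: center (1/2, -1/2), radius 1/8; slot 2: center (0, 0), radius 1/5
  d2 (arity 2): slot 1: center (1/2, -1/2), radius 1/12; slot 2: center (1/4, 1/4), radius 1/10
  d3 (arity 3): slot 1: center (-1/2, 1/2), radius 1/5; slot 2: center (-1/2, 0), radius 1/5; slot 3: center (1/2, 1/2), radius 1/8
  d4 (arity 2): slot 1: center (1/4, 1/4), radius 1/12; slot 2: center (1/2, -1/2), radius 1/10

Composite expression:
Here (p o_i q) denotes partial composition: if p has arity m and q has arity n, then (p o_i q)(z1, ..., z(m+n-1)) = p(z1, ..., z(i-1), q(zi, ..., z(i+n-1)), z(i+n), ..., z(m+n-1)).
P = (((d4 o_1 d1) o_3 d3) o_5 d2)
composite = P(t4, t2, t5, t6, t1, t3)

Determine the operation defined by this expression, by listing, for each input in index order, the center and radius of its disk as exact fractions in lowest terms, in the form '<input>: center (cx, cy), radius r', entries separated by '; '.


t1: center (89/160, -73/160), radius 1/960; t2: center (1/4, 1/4), radius 1/60; t3: center (177/320, -143/320), radius 1/800; t4: center (7/24, 5/24), radius 1/96; t5: center (9/20, -9/20), radius 1/50; t6: center (9/20, -1/2), radius 1/50


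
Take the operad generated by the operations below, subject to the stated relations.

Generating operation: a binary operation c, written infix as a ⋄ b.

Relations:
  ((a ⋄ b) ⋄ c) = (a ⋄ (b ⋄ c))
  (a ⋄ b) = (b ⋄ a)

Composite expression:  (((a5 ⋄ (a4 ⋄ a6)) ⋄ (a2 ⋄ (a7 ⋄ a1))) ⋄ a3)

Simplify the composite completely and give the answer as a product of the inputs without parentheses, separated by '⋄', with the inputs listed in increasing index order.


Both nesting and order wash out for c; what remains is which a's occur.
(a4 ⋄ a6) spells out as a4 ⋄ a6
(a5 ⋄ (a4 ⋄ a6)) spells out as a5 ⋄ a4 ⋄ a6
(a7 ⋄ a1) spells out as a7 ⋄ a1
(a2 ⋄ (a7 ⋄ a1)) spells out as a2 ⋄ a7 ⋄ a1
((a5 ⋄ (a4 ⋄ a6)) ⋄ (a2 ⋄ (a7 ⋄ a1))) spells out as a5 ⋄ a4 ⋄ a6 ⋄ a2 ⋄ a7 ⋄ a1
(((a5 ⋄ (a4 ⋄ a6)) ⋄ (a2 ⋄ (a7 ⋄ a1))) ⋄ a3) spells out as a5 ⋄ a4 ⋄ a6 ⋄ a2 ⋄ a7 ⋄ a1 ⋄ a3
putting the inputs in ascending order: a1 ⋄ a2 ⋄ a3 ⋄ a4 ⋄ a5 ⋄ a6 ⋄ a7

a1 ⋄ a2 ⋄ a3 ⋄ a4 ⋄ a5 ⋄ a6 ⋄ a7
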